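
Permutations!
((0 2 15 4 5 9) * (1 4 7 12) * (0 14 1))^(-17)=((0 2 15 7 12)(1 4 5 9 14))^(-17)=(0 7 2 12 15)(1 9 4 14 5)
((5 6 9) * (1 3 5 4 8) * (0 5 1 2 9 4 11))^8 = ((0 5 6 4 8 2 9 11)(1 3))^8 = (11)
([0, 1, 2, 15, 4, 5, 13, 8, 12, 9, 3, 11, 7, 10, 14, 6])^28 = (3 13 15 10 6)(7 8 12)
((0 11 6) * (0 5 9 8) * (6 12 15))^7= ((0 11 12 15 6 5 9 8))^7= (0 8 9 5 6 15 12 11)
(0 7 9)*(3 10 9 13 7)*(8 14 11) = (0 3 10 9)(7 13)(8 14 11) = [3, 1, 2, 10, 4, 5, 6, 13, 14, 0, 9, 8, 12, 7, 11]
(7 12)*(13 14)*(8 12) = (7 8 12)(13 14) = [0, 1, 2, 3, 4, 5, 6, 8, 12, 9, 10, 11, 7, 14, 13]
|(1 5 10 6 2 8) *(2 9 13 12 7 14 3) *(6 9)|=11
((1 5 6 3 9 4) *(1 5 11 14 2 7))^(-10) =((1 11 14 2 7)(3 9 4 5 6))^(-10) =(14)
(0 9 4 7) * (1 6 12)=(0 9 4 7)(1 6 12)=[9, 6, 2, 3, 7, 5, 12, 0, 8, 4, 10, 11, 1]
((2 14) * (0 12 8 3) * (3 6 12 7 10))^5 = (0 7 10 3)(2 14)(6 8 12)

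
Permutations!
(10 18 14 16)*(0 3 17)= (0 3 17)(10 18 14 16)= [3, 1, 2, 17, 4, 5, 6, 7, 8, 9, 18, 11, 12, 13, 16, 15, 10, 0, 14]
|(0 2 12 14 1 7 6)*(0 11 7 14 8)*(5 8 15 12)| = 12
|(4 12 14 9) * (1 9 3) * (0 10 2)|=|(0 10 2)(1 9 4 12 14 3)|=6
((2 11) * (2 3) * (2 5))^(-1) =(2 5 3 11)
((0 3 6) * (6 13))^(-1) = ((0 3 13 6))^(-1) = (0 6 13 3)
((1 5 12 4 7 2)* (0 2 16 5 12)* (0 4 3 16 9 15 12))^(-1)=(0 1 2)(3 12 15 9 7 4 5 16)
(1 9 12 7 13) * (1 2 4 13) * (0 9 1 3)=[9, 1, 4, 0, 13, 5, 6, 3, 8, 12, 10, 11, 7, 2]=(0 9 12 7 3)(2 4 13)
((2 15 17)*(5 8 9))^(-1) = ((2 15 17)(5 8 9))^(-1) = (2 17 15)(5 9 8)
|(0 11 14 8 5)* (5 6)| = 6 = |(0 11 14 8 6 5)|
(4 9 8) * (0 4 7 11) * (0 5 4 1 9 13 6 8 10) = (0 1 9 10)(4 13 6 8 7 11 5) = [1, 9, 2, 3, 13, 4, 8, 11, 7, 10, 0, 5, 12, 6]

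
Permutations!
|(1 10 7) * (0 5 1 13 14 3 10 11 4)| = |(0 5 1 11 4)(3 10 7 13 14)| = 5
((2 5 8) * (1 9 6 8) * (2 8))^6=(1 9 6 2 5)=((1 9 6 2 5))^6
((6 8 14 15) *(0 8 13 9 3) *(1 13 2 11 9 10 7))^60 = ((0 8 14 15 6 2 11 9 3)(1 13 10 7))^60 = (0 11 15)(2 14 3)(6 8 9)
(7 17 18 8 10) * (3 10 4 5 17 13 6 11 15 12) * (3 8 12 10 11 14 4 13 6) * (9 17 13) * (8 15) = (3 11 8 9 17 18 12 15 10 7 6 14 4 5 13) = [0, 1, 2, 11, 5, 13, 14, 6, 9, 17, 7, 8, 15, 3, 4, 10, 16, 18, 12]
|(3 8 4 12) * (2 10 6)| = |(2 10 6)(3 8 4 12)| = 12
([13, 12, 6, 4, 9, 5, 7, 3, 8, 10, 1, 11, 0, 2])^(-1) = (0 12 1 10 9 4 3 7 6 2 13)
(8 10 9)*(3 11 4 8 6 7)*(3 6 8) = [0, 1, 2, 11, 3, 5, 7, 6, 10, 8, 9, 4] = (3 11 4)(6 7)(8 10 9)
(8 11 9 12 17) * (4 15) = (4 15)(8 11 9 12 17) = [0, 1, 2, 3, 15, 5, 6, 7, 11, 12, 10, 9, 17, 13, 14, 4, 16, 8]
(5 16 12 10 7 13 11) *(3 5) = (3 5 16 12 10 7 13 11) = [0, 1, 2, 5, 4, 16, 6, 13, 8, 9, 7, 3, 10, 11, 14, 15, 12]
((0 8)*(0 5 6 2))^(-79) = ((0 8 5 6 2))^(-79) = (0 8 5 6 2)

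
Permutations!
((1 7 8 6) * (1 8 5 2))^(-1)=((1 7 5 2)(6 8))^(-1)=(1 2 5 7)(6 8)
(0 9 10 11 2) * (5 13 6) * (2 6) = (0 9 10 11 6 5 13 2) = [9, 1, 0, 3, 4, 13, 5, 7, 8, 10, 11, 6, 12, 2]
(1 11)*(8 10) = (1 11)(8 10) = [0, 11, 2, 3, 4, 5, 6, 7, 10, 9, 8, 1]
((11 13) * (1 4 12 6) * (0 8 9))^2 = (13)(0 9 8)(1 12)(4 6)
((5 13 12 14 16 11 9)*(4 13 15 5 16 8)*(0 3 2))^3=(16)(4 14 13 8 12)(5 15)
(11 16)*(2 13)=(2 13)(11 16)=[0, 1, 13, 3, 4, 5, 6, 7, 8, 9, 10, 16, 12, 2, 14, 15, 11]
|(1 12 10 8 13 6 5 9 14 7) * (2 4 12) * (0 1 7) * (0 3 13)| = |(0 1 2 4 12 10 8)(3 13 6 5 9 14)| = 42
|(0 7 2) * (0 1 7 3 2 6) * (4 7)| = |(0 3 2 1 4 7 6)| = 7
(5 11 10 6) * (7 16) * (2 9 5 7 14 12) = (2 9 5 11 10 6 7 16 14 12) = [0, 1, 9, 3, 4, 11, 7, 16, 8, 5, 6, 10, 2, 13, 12, 15, 14]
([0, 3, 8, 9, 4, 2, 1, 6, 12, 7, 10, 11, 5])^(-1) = (1 6 7 9 3)(2 5 12 8)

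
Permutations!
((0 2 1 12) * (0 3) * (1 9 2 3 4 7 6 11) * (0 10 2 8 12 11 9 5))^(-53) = ((0 3 10 2 5)(1 11)(4 7 6 9 8 12))^(-53) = (0 10 5 3 2)(1 11)(4 7 6 9 8 12)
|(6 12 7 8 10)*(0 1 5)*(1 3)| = 20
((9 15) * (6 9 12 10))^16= (6 9 15 12 10)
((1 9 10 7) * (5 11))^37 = ((1 9 10 7)(5 11))^37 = (1 9 10 7)(5 11)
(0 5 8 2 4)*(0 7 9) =(0 5 8 2 4 7 9) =[5, 1, 4, 3, 7, 8, 6, 9, 2, 0]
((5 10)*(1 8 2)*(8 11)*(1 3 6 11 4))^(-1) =((1 4)(2 3 6 11 8)(5 10))^(-1) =(1 4)(2 8 11 6 3)(5 10)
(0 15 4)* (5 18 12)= [15, 1, 2, 3, 0, 18, 6, 7, 8, 9, 10, 11, 5, 13, 14, 4, 16, 17, 12]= (0 15 4)(5 18 12)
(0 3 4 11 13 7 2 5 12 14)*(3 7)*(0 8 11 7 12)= (0 12 14 8 11 13 3 4 7 2 5)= [12, 1, 5, 4, 7, 0, 6, 2, 11, 9, 10, 13, 14, 3, 8]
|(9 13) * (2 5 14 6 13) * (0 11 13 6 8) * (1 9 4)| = 10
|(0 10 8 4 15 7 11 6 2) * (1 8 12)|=|(0 10 12 1 8 4 15 7 11 6 2)|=11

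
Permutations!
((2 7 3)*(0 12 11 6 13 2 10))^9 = ((0 12 11 6 13 2 7 3 10))^9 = (13)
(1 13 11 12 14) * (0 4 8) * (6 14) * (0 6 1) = (0 4 8 6 14)(1 13 11 12) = [4, 13, 2, 3, 8, 5, 14, 7, 6, 9, 10, 12, 1, 11, 0]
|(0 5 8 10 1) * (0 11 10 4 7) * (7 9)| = |(0 5 8 4 9 7)(1 11 10)| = 6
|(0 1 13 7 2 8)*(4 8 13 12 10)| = |(0 1 12 10 4 8)(2 13 7)| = 6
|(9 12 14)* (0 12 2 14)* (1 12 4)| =|(0 4 1 12)(2 14 9)| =12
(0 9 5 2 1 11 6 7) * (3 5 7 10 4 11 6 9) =(0 3 5 2 1 6 10 4 11 9 7) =[3, 6, 1, 5, 11, 2, 10, 0, 8, 7, 4, 9]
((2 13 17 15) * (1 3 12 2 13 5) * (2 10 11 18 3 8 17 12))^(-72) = (18) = ((1 8 17 15 13 12 10 11 18 3 2 5))^(-72)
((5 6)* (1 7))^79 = ((1 7)(5 6))^79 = (1 7)(5 6)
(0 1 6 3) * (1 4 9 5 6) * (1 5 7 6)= (0 4 9 7 6 3)(1 5)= [4, 5, 2, 0, 9, 1, 3, 6, 8, 7]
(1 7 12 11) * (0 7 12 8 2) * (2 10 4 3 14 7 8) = (0 8 10 4 3 14 7 2)(1 12 11) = [8, 12, 0, 14, 3, 5, 6, 2, 10, 9, 4, 1, 11, 13, 7]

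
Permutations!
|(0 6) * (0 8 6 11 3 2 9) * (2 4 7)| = |(0 11 3 4 7 2 9)(6 8)| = 14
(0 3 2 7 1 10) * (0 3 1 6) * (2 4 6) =(0 1 10 3 4 6)(2 7) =[1, 10, 7, 4, 6, 5, 0, 2, 8, 9, 3]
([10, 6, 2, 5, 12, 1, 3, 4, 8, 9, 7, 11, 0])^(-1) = (0 12 4 7 10)(1 5 3 6)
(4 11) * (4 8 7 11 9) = (4 9)(7 11 8) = [0, 1, 2, 3, 9, 5, 6, 11, 7, 4, 10, 8]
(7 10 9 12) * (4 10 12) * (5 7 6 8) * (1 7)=[0, 7, 2, 3, 10, 1, 8, 12, 5, 4, 9, 11, 6]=(1 7 12 6 8 5)(4 10 9)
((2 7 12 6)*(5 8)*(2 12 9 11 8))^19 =((2 7 9 11 8 5)(6 12))^19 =(2 7 9 11 8 5)(6 12)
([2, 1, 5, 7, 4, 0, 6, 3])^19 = [2, 1, 5, 7, 4, 0, 6, 3]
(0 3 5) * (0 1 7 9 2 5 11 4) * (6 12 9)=[3, 7, 5, 11, 0, 1, 12, 6, 8, 2, 10, 4, 9]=(0 3 11 4)(1 7 6 12 9 2 5)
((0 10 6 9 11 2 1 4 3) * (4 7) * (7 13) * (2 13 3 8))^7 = ((0 10 6 9 11 13 7 4 8 2 1 3))^7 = (0 4 6 2 11 3 7 10 8 9 1 13)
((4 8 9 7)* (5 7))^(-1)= ((4 8 9 5 7))^(-1)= (4 7 5 9 8)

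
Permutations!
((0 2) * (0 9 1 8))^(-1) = ((0 2 9 1 8))^(-1) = (0 8 1 9 2)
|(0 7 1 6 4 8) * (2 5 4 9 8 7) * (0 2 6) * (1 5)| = |(0 6 9 8 2 1)(4 7 5)| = 6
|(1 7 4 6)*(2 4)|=5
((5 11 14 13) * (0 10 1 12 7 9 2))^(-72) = (14)(0 9 12 10 2 7 1)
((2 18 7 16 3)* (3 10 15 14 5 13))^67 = ((2 18 7 16 10 15 14 5 13 3))^67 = (2 5 10 18 13 15 7 3 14 16)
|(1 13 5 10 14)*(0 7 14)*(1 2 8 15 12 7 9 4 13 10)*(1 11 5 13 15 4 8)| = 22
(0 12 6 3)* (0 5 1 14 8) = (0 12 6 3 5 1 14 8) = [12, 14, 2, 5, 4, 1, 3, 7, 0, 9, 10, 11, 6, 13, 8]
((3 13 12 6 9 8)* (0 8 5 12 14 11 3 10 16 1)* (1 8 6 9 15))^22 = ((0 6 15 1)(3 13 14 11)(5 12 9)(8 10 16))^22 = (0 15)(1 6)(3 14)(5 12 9)(8 10 16)(11 13)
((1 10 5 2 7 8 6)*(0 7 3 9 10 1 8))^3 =(0 7)(2 10 3 5 9)(6 8) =((0 7)(2 3 9 10 5)(6 8))^3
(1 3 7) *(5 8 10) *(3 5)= (1 5 8 10 3 7)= [0, 5, 2, 7, 4, 8, 6, 1, 10, 9, 3]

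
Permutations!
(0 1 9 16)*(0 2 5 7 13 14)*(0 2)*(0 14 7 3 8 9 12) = (0 1 12)(2 5 3 8 9 16 14)(7 13) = [1, 12, 5, 8, 4, 3, 6, 13, 9, 16, 10, 11, 0, 7, 2, 15, 14]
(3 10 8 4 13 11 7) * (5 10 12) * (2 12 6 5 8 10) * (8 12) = (2 8 4 13 11 7 3 6 5) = [0, 1, 8, 6, 13, 2, 5, 3, 4, 9, 10, 7, 12, 11]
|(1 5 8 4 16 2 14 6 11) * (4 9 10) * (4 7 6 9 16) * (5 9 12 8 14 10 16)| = 8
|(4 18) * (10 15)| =2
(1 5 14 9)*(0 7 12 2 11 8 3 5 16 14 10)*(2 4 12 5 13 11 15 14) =(0 7 5 10)(1 16 2 15 14 9)(3 13 11 8)(4 12) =[7, 16, 15, 13, 12, 10, 6, 5, 3, 1, 0, 8, 4, 11, 9, 14, 2]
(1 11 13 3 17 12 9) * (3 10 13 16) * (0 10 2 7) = (0 10 13 2 7)(1 11 16 3 17 12 9) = [10, 11, 7, 17, 4, 5, 6, 0, 8, 1, 13, 16, 9, 2, 14, 15, 3, 12]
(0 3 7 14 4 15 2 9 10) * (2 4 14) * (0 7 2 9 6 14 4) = (0 3 2 6 14 4 15)(7 9 10) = [3, 1, 6, 2, 15, 5, 14, 9, 8, 10, 7, 11, 12, 13, 4, 0]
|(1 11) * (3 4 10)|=|(1 11)(3 4 10)|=6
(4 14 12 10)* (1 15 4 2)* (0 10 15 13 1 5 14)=[10, 13, 5, 3, 0, 14, 6, 7, 8, 9, 2, 11, 15, 1, 12, 4]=(0 10 2 5 14 12 15 4)(1 13)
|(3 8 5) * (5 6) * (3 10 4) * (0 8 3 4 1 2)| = 7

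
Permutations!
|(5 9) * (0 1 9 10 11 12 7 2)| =|(0 1 9 5 10 11 12 7 2)| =9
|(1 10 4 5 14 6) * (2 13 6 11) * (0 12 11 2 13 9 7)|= |(0 12 11 13 6 1 10 4 5 14 2 9 7)|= 13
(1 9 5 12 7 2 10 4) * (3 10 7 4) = (1 9 5 12 4)(2 7)(3 10) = [0, 9, 7, 10, 1, 12, 6, 2, 8, 5, 3, 11, 4]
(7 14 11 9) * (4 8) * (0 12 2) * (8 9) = (0 12 2)(4 9 7 14 11 8) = [12, 1, 0, 3, 9, 5, 6, 14, 4, 7, 10, 8, 2, 13, 11]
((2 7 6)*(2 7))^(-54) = ((6 7))^(-54) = (7)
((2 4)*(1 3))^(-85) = ((1 3)(2 4))^(-85) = (1 3)(2 4)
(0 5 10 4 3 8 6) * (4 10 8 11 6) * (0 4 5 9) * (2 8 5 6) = (0 9)(2 8 6 4 3 11) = [9, 1, 8, 11, 3, 5, 4, 7, 6, 0, 10, 2]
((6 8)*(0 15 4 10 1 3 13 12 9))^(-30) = ((0 15 4 10 1 3 13 12 9)(6 8))^(-30) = (0 13 10)(1 15 12)(3 4 9)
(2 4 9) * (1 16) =(1 16)(2 4 9) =[0, 16, 4, 3, 9, 5, 6, 7, 8, 2, 10, 11, 12, 13, 14, 15, 1]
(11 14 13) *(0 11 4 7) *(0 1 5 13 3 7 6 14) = (0 11)(1 5 13 4 6 14 3 7) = [11, 5, 2, 7, 6, 13, 14, 1, 8, 9, 10, 0, 12, 4, 3]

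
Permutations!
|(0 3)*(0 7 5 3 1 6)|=3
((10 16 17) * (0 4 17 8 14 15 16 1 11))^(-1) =((0 4 17 10 1 11)(8 14 15 16))^(-1) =(0 11 1 10 17 4)(8 16 15 14)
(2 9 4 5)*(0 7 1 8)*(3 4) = [7, 8, 9, 4, 5, 2, 6, 1, 0, 3] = (0 7 1 8)(2 9 3 4 5)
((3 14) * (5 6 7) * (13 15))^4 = (15)(5 6 7)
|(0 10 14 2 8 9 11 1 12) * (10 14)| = |(0 14 2 8 9 11 1 12)| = 8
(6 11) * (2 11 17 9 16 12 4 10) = (2 11 6 17 9 16 12 4 10) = [0, 1, 11, 3, 10, 5, 17, 7, 8, 16, 2, 6, 4, 13, 14, 15, 12, 9]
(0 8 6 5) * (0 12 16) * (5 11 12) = (0 8 6 11 12 16) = [8, 1, 2, 3, 4, 5, 11, 7, 6, 9, 10, 12, 16, 13, 14, 15, 0]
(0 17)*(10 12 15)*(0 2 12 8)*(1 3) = (0 17 2 12 15 10 8)(1 3) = [17, 3, 12, 1, 4, 5, 6, 7, 0, 9, 8, 11, 15, 13, 14, 10, 16, 2]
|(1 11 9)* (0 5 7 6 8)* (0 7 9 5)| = 12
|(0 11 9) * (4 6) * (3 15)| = |(0 11 9)(3 15)(4 6)| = 6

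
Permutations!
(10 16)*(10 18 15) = [0, 1, 2, 3, 4, 5, 6, 7, 8, 9, 16, 11, 12, 13, 14, 10, 18, 17, 15] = (10 16 18 15)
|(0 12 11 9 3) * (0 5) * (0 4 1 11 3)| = |(0 12 3 5 4 1 11 9)| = 8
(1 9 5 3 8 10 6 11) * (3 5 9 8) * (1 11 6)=(11)(1 8 10)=[0, 8, 2, 3, 4, 5, 6, 7, 10, 9, 1, 11]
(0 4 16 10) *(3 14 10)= (0 4 16 3 14 10)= [4, 1, 2, 14, 16, 5, 6, 7, 8, 9, 0, 11, 12, 13, 10, 15, 3]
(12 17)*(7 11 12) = [0, 1, 2, 3, 4, 5, 6, 11, 8, 9, 10, 12, 17, 13, 14, 15, 16, 7] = (7 11 12 17)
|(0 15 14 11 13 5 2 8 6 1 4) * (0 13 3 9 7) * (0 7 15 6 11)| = 13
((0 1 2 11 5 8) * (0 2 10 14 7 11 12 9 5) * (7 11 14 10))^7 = ((0 1 7 14 11)(2 12 9 5 8))^7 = (0 7 11 1 14)(2 9 8 12 5)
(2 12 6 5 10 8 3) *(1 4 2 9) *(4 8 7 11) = [0, 8, 12, 9, 2, 10, 5, 11, 3, 1, 7, 4, 6] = (1 8 3 9)(2 12 6 5 10 7 11 4)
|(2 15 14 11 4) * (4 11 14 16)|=|(2 15 16 4)|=4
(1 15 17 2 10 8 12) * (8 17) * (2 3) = (1 15 8 12)(2 10 17 3) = [0, 15, 10, 2, 4, 5, 6, 7, 12, 9, 17, 11, 1, 13, 14, 8, 16, 3]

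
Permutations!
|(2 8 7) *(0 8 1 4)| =6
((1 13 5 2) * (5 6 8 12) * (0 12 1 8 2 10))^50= ((0 12 5 10)(1 13 6 2 8))^50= (13)(0 5)(10 12)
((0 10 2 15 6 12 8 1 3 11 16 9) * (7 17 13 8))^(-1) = (0 9 16 11 3 1 8 13 17 7 12 6 15 2 10)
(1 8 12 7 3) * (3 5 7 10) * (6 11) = (1 8 12 10 3)(5 7)(6 11) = [0, 8, 2, 1, 4, 7, 11, 5, 12, 9, 3, 6, 10]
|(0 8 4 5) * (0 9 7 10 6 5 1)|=20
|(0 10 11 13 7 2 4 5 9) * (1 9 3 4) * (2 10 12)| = |(0 12 2 1 9)(3 4 5)(7 10 11 13)| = 60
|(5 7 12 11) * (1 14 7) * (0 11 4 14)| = 4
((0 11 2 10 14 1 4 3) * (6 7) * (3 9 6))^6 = (0 4 11 9 2 6 10 7 14 3 1) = ((0 11 2 10 14 1 4 9 6 7 3))^6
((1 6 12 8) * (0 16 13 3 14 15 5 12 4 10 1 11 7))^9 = (0 11 12 15 3 16 7 8 5 14 13)(1 6 4 10)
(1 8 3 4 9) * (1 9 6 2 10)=(1 8 3 4 6 2 10)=[0, 8, 10, 4, 6, 5, 2, 7, 3, 9, 1]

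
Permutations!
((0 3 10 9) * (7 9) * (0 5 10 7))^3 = ((0 3 7 9 5 10))^3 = (0 9)(3 5)(7 10)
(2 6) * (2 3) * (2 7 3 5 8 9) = (2 6 5 8 9)(3 7) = [0, 1, 6, 7, 4, 8, 5, 3, 9, 2]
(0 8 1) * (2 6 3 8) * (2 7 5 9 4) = (0 7 5 9 4 2 6 3 8 1) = [7, 0, 6, 8, 2, 9, 3, 5, 1, 4]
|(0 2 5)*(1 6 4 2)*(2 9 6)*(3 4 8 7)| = |(0 1 2 5)(3 4 9 6 8 7)| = 12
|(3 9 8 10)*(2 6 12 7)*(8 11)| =20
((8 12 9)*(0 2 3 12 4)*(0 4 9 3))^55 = (0 2)(3 12)(8 9)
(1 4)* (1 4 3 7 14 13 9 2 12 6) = (1 3 7 14 13 9 2 12 6) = [0, 3, 12, 7, 4, 5, 1, 14, 8, 2, 10, 11, 6, 9, 13]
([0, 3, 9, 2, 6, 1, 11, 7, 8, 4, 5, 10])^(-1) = (1 5 10 11 6 4 9 2 3)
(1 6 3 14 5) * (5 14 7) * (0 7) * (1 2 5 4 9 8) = [7, 6, 5, 0, 9, 2, 3, 4, 1, 8, 10, 11, 12, 13, 14] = (14)(0 7 4 9 8 1 6 3)(2 5)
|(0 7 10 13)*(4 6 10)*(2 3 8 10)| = 9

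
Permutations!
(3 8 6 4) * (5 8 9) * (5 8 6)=(3 9 8 5 6 4)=[0, 1, 2, 9, 3, 6, 4, 7, 5, 8]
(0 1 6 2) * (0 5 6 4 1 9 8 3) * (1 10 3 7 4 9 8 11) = (0 8 7 4 10 3)(1 9 11)(2 5 6) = [8, 9, 5, 0, 10, 6, 2, 4, 7, 11, 3, 1]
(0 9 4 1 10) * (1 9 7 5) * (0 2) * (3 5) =(0 7 3 5 1 10 2)(4 9) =[7, 10, 0, 5, 9, 1, 6, 3, 8, 4, 2]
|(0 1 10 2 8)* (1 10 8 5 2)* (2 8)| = 6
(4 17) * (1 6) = (1 6)(4 17) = [0, 6, 2, 3, 17, 5, 1, 7, 8, 9, 10, 11, 12, 13, 14, 15, 16, 4]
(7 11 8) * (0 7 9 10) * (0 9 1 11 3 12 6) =(0 7 3 12 6)(1 11 8)(9 10) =[7, 11, 2, 12, 4, 5, 0, 3, 1, 10, 9, 8, 6]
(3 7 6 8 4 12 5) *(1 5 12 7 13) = (1 5 3 13)(4 7 6 8) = [0, 5, 2, 13, 7, 3, 8, 6, 4, 9, 10, 11, 12, 1]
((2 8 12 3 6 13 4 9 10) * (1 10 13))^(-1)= (1 6 3 12 8 2 10)(4 13 9)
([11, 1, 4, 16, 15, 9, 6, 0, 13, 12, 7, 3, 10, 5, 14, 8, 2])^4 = (0 2 13 10 3 15 9)(4 5 7 16 8 12 11)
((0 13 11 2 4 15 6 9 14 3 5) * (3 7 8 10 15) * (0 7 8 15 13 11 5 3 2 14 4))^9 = (0 6 13 11 9 5 14 4 7 8 2 15 10) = ((0 11 14 8 10 13 5 7 15 6 9 4 2))^9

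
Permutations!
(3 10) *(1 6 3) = (1 6 3 10) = [0, 6, 2, 10, 4, 5, 3, 7, 8, 9, 1]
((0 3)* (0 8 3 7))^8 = (8)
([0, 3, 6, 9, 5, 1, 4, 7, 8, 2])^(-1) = (1 5 4 6 2 9 3)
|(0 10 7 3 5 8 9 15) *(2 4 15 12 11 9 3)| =6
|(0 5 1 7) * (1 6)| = |(0 5 6 1 7)| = 5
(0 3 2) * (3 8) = (0 8 3 2) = [8, 1, 0, 2, 4, 5, 6, 7, 3]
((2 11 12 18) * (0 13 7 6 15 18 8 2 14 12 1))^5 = (0 18 11 6 8 13 14 1 15 2 7 12)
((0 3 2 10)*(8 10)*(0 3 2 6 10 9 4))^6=((0 2 8 9 4)(3 6 10))^6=(10)(0 2 8 9 4)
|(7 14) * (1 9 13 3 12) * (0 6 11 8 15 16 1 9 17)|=8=|(0 6 11 8 15 16 1 17)(3 12 9 13)(7 14)|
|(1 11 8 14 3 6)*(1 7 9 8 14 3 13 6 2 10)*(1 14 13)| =11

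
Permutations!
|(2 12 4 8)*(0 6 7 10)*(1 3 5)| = |(0 6 7 10)(1 3 5)(2 12 4 8)| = 12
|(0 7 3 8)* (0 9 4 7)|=5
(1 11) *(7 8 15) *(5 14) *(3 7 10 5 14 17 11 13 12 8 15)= [0, 13, 2, 7, 4, 17, 6, 15, 3, 9, 5, 1, 8, 12, 14, 10, 16, 11]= (1 13 12 8 3 7 15 10 5 17 11)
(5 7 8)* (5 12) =(5 7 8 12) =[0, 1, 2, 3, 4, 7, 6, 8, 12, 9, 10, 11, 5]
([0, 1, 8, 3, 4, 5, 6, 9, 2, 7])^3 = [0, 1, 8, 3, 4, 5, 6, 9, 2, 7]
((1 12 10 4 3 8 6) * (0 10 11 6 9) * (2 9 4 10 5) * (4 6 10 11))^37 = (0 5 2 9)(1 12 4 3 8 6)(10 11)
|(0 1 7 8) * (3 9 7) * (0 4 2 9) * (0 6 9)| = 9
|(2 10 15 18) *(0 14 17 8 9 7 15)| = |(0 14 17 8 9 7 15 18 2 10)| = 10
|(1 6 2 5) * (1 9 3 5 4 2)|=6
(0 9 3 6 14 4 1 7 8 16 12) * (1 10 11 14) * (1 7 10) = (0 9 3 6 7 8 16 12)(1 10 11 14 4) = [9, 10, 2, 6, 1, 5, 7, 8, 16, 3, 11, 14, 0, 13, 4, 15, 12]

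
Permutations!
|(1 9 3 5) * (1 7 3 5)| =5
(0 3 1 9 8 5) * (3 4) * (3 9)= (0 4 9 8 5)(1 3)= [4, 3, 2, 1, 9, 0, 6, 7, 5, 8]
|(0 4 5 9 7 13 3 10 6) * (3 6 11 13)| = 10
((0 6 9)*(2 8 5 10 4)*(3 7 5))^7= ((0 6 9)(2 8 3 7 5 10 4))^7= (10)(0 6 9)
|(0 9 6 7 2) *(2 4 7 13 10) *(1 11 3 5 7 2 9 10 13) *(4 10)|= 24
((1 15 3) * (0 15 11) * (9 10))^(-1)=(0 11 1 3 15)(9 10)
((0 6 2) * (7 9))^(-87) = (7 9)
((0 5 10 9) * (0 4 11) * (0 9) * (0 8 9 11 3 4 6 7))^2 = (11)(0 10 9 7 5 8 6)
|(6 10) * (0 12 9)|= |(0 12 9)(6 10)|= 6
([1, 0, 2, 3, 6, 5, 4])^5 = (0 1)(4 6)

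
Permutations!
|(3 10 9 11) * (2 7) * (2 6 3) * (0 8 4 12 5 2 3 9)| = |(0 8 4 12 5 2 7 6 9 11 3 10)| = 12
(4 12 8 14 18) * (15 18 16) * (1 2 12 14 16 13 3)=(1 2 12 8 16 15 18 4 14 13 3)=[0, 2, 12, 1, 14, 5, 6, 7, 16, 9, 10, 11, 8, 3, 13, 18, 15, 17, 4]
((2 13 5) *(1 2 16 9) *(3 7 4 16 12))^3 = (1 5 7 9 13 3 16 2 12 4)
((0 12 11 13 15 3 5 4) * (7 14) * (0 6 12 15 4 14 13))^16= (0 7 11 14 12 5 6 3 4 15 13)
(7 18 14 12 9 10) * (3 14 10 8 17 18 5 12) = [0, 1, 2, 14, 4, 12, 6, 5, 17, 8, 7, 11, 9, 13, 3, 15, 16, 18, 10] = (3 14)(5 12 9 8 17 18 10 7)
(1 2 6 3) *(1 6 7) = (1 2 7)(3 6) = [0, 2, 7, 6, 4, 5, 3, 1]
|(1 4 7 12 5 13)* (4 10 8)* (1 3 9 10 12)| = 10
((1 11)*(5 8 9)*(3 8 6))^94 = (11)(3 6 5 9 8)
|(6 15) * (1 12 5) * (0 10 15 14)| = 15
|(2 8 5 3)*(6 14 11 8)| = 7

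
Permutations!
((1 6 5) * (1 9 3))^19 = (1 3 9 5 6)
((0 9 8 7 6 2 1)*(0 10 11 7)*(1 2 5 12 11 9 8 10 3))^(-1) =(0 8)(1 3)(5 6 7 11 12)(9 10)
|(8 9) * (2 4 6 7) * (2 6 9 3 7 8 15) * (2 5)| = 20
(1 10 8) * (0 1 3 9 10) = (0 1)(3 9 10 8) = [1, 0, 2, 9, 4, 5, 6, 7, 3, 10, 8]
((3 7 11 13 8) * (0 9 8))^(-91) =(13)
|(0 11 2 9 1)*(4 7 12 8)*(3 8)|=5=|(0 11 2 9 1)(3 8 4 7 12)|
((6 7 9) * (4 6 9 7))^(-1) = (9)(4 6)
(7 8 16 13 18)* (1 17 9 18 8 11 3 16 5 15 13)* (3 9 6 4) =[0, 17, 2, 16, 3, 15, 4, 11, 5, 18, 10, 9, 12, 8, 14, 13, 1, 6, 7] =(1 17 6 4 3 16)(5 15 13 8)(7 11 9 18)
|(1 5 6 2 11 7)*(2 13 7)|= |(1 5 6 13 7)(2 11)|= 10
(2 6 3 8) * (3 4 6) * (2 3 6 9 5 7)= (2 6 4 9 5 7)(3 8)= [0, 1, 6, 8, 9, 7, 4, 2, 3, 5]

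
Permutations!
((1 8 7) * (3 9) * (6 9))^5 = (1 7 8)(3 9 6)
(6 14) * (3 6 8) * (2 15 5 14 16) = (2 15 5 14 8 3 6 16) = [0, 1, 15, 6, 4, 14, 16, 7, 3, 9, 10, 11, 12, 13, 8, 5, 2]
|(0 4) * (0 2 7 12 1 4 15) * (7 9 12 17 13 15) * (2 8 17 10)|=12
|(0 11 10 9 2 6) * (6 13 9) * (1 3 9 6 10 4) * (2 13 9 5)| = |(0 11 4 1 3 5 2 9 13 6)| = 10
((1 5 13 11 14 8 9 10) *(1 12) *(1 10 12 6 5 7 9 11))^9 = ((1 7 9 12 10 6 5 13)(8 11 14))^9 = (14)(1 7 9 12 10 6 5 13)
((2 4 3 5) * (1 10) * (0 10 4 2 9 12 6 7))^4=(0 3 6 1 9)(4 12 10 5 7)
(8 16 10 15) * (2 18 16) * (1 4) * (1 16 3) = (1 4 16 10 15 8 2 18 3) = [0, 4, 18, 1, 16, 5, 6, 7, 2, 9, 15, 11, 12, 13, 14, 8, 10, 17, 3]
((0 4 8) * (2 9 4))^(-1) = (0 8 4 9 2)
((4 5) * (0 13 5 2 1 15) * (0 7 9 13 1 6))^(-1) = ((0 1 15 7 9 13 5 4 2 6))^(-1) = (0 6 2 4 5 13 9 7 15 1)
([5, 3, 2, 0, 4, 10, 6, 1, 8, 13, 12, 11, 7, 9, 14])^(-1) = [3, 7, 2, 1, 4, 0, 6, 12, 8, 13, 5, 11, 10, 9, 14]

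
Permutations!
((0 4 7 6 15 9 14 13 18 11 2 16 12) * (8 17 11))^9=(0 8 6 2 14)(4 17 15 16 13)(7 11 9 12 18)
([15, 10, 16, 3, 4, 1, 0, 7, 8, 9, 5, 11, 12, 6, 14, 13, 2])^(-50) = (16)(0 13)(1 10 5)(6 15)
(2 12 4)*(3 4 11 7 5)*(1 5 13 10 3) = (1 5)(2 12 11 7 13 10 3 4) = [0, 5, 12, 4, 2, 1, 6, 13, 8, 9, 3, 7, 11, 10]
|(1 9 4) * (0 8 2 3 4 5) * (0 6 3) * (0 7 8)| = |(1 9 5 6 3 4)(2 7 8)| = 6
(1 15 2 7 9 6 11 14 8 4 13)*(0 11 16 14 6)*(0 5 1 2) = [11, 15, 7, 3, 13, 1, 16, 9, 4, 5, 10, 6, 12, 2, 8, 0, 14] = (0 11 6 16 14 8 4 13 2 7 9 5 1 15)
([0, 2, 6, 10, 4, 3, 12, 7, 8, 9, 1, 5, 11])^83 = (1 12 3 2 11 10 6 5)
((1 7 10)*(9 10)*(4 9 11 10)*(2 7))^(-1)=(1 10 11 7 2)(4 9)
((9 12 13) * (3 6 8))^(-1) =(3 8 6)(9 13 12)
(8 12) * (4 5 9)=(4 5 9)(8 12)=[0, 1, 2, 3, 5, 9, 6, 7, 12, 4, 10, 11, 8]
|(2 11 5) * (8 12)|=6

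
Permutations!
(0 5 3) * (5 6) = (0 6 5 3) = [6, 1, 2, 0, 4, 3, 5]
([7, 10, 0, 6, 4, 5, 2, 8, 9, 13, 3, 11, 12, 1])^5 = [1, 0, 13, 8, 4, 5, 9, 10, 3, 6, 7, 11, 12, 2]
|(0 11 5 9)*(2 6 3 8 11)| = 8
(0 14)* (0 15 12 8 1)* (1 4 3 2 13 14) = [1, 0, 13, 2, 3, 5, 6, 7, 4, 9, 10, 11, 8, 14, 15, 12] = (0 1)(2 13 14 15 12 8 4 3)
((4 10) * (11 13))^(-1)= (4 10)(11 13)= ((4 10)(11 13))^(-1)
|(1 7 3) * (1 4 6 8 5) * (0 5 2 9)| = 10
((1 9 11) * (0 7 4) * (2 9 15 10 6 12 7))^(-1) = (0 4 7 12 6 10 15 1 11 9 2)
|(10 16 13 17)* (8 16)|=|(8 16 13 17 10)|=5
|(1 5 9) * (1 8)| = |(1 5 9 8)| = 4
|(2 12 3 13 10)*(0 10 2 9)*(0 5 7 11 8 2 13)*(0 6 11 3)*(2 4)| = |(13)(0 10 9 5 7 3 6 11 8 4 2 12)| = 12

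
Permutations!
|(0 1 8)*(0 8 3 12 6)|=|(0 1 3 12 6)|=5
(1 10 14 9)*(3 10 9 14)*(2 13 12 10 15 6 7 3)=(1 9)(2 13 12 10)(3 15 6 7)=[0, 9, 13, 15, 4, 5, 7, 3, 8, 1, 2, 11, 10, 12, 14, 6]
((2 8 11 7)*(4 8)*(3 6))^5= (11)(3 6)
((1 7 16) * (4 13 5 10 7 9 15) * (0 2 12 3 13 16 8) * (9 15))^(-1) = ((0 2 12 3 13 5 10 7 8)(1 15 4 16))^(-1) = (0 8 7 10 5 13 3 12 2)(1 16 4 15)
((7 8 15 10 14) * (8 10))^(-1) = ((7 10 14)(8 15))^(-1) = (7 14 10)(8 15)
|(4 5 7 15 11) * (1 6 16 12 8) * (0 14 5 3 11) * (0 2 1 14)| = 30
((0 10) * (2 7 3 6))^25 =((0 10)(2 7 3 6))^25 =(0 10)(2 7 3 6)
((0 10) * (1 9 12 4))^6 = (1 12)(4 9)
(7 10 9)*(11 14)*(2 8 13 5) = [0, 1, 8, 3, 4, 2, 6, 10, 13, 7, 9, 14, 12, 5, 11] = (2 8 13 5)(7 10 9)(11 14)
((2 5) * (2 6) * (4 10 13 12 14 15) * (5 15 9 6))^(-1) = ((2 15 4 10 13 12 14 9 6))^(-1) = (2 6 9 14 12 13 10 4 15)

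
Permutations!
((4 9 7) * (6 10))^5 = (4 7 9)(6 10)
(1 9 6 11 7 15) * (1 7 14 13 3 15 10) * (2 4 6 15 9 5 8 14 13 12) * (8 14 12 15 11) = (1 5 14 15 7 10)(2 4 6 8 12)(3 9 11 13) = [0, 5, 4, 9, 6, 14, 8, 10, 12, 11, 1, 13, 2, 3, 15, 7]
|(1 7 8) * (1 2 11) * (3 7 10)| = |(1 10 3 7 8 2 11)| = 7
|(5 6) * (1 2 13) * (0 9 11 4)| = 12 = |(0 9 11 4)(1 2 13)(5 6)|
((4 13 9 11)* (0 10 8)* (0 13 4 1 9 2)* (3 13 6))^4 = ((0 10 8 6 3 13 2)(1 9 11))^4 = (0 3 10 13 8 2 6)(1 9 11)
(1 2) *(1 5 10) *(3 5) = (1 2 3 5 10) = [0, 2, 3, 5, 4, 10, 6, 7, 8, 9, 1]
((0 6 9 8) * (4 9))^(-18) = (0 4 8 6 9)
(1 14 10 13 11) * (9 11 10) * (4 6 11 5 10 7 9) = (1 14 4 6 11)(5 10 13 7 9) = [0, 14, 2, 3, 6, 10, 11, 9, 8, 5, 13, 1, 12, 7, 4]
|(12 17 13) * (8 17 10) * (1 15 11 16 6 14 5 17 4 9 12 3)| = 10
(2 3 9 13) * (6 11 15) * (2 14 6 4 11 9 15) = [0, 1, 3, 15, 11, 5, 9, 7, 8, 13, 10, 2, 12, 14, 6, 4] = (2 3 15 4 11)(6 9 13 14)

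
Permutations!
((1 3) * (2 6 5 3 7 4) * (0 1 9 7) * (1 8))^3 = ((0 8 1)(2 6 5 3 9 7 4))^3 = (2 3 4 5 7 6 9)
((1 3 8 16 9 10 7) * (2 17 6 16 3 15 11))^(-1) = (1 7 10 9 16 6 17 2 11 15)(3 8)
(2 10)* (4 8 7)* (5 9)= (2 10)(4 8 7)(5 9)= [0, 1, 10, 3, 8, 9, 6, 4, 7, 5, 2]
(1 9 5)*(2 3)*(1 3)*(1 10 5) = (1 9)(2 10 5 3) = [0, 9, 10, 2, 4, 3, 6, 7, 8, 1, 5]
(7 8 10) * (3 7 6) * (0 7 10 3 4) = (0 7 8 3 10 6 4) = [7, 1, 2, 10, 0, 5, 4, 8, 3, 9, 6]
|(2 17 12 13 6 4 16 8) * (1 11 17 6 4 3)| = |(1 11 17 12 13 4 16 8 2 6 3)| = 11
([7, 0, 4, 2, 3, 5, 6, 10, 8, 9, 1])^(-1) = [1, 10, 3, 4, 2, 5, 6, 0, 8, 9, 7]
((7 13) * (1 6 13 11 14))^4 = (1 11 13)(6 14 7)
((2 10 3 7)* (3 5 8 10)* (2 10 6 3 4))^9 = ((2 4)(3 7 10 5 8 6))^9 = (2 4)(3 5)(6 10)(7 8)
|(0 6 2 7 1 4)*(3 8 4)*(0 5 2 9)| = 21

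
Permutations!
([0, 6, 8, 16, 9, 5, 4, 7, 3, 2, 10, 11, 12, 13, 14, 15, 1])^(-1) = [0, 16, 9, 8, 6, 5, 1, 7, 2, 4, 10, 11, 12, 13, 14, 15, 3]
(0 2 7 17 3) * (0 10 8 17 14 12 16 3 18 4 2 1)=(0 1)(2 7 14 12 16 3 10 8 17 18 4)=[1, 0, 7, 10, 2, 5, 6, 14, 17, 9, 8, 11, 16, 13, 12, 15, 3, 18, 4]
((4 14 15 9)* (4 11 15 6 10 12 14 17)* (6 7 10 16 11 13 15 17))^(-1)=(4 17 11 16 6)(7 14 12 10)(9 15 13)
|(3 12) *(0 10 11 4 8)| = |(0 10 11 4 8)(3 12)| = 10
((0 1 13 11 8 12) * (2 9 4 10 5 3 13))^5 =(0 10 8 9 13 1 5 12 4 11 2 3)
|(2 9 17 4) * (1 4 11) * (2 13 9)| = |(1 4 13 9 17 11)| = 6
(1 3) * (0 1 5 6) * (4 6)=(0 1 3 5 4 6)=[1, 3, 2, 5, 6, 4, 0]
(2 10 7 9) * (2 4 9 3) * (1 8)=(1 8)(2 10 7 3)(4 9)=[0, 8, 10, 2, 9, 5, 6, 3, 1, 4, 7]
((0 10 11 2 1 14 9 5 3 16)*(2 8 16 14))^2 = (0 11 16 10 8)(3 9)(5 14) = ((0 10 11 8 16)(1 2)(3 14 9 5))^2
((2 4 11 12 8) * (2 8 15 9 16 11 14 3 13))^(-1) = (2 13 3 14 4)(9 15 12 11 16)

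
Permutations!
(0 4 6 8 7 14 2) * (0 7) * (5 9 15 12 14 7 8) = (0 4 6 5 9 15 12 14 2 8) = [4, 1, 8, 3, 6, 9, 5, 7, 0, 15, 10, 11, 14, 13, 2, 12]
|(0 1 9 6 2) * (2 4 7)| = |(0 1 9 6 4 7 2)| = 7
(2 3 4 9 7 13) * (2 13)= (13)(2 3 4 9 7)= [0, 1, 3, 4, 9, 5, 6, 2, 8, 7, 10, 11, 12, 13]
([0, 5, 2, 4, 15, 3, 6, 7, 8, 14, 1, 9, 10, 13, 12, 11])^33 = (1 4 9 10 3 11 12 5 15 14)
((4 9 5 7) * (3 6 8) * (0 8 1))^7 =(0 3 1 8 6)(4 7 5 9)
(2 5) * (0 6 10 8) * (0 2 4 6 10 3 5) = (0 10 8 2)(3 5 4 6) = [10, 1, 0, 5, 6, 4, 3, 7, 2, 9, 8]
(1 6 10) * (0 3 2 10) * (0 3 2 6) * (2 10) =(0 10 1)(3 6) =[10, 0, 2, 6, 4, 5, 3, 7, 8, 9, 1]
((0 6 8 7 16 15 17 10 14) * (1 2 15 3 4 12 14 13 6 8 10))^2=(0 7 3 12)(1 15)(2 17)(4 14 8 16)(6 13 10)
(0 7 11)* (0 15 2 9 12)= (0 7 11 15 2 9 12)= [7, 1, 9, 3, 4, 5, 6, 11, 8, 12, 10, 15, 0, 13, 14, 2]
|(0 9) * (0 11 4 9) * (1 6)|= |(1 6)(4 9 11)|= 6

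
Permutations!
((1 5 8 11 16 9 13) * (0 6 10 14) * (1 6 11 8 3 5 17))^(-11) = ((0 11 16 9 13 6 10 14)(1 17)(3 5))^(-11) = (0 6 16 14 13 11 10 9)(1 17)(3 5)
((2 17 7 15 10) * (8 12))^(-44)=((2 17 7 15 10)(8 12))^(-44)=(2 17 7 15 10)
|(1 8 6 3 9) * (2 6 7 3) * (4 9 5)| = |(1 8 7 3 5 4 9)(2 6)| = 14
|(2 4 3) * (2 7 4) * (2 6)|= |(2 6)(3 7 4)|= 6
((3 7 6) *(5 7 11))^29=(3 6 7 5 11)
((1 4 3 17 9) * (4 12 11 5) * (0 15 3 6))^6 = (0 12 15 11 3 5 17 4 9 6 1)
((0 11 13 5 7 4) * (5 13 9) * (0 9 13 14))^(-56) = (14)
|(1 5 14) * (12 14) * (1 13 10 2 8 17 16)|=|(1 5 12 14 13 10 2 8 17 16)|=10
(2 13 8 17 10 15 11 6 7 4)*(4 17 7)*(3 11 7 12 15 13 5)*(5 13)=(2 13 8 12 15 7 17 10 5 3 11 6 4)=[0, 1, 13, 11, 2, 3, 4, 17, 12, 9, 5, 6, 15, 8, 14, 7, 16, 10]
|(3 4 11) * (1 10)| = 6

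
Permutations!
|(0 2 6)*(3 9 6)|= |(0 2 3 9 6)|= 5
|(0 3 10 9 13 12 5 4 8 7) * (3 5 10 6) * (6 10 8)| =11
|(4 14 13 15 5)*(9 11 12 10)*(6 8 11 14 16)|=12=|(4 16 6 8 11 12 10 9 14 13 15 5)|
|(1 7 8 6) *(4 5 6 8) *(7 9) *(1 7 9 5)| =|(9)(1 5 6 7 4)| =5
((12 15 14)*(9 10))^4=(12 15 14)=((9 10)(12 15 14))^4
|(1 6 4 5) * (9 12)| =4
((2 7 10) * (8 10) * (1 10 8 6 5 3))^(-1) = ((1 10 2 7 6 5 3))^(-1) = (1 3 5 6 7 2 10)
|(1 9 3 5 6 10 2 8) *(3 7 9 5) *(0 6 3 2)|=|(0 6 10)(1 5 3 2 8)(7 9)|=30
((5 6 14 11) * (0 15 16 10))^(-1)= (0 10 16 15)(5 11 14 6)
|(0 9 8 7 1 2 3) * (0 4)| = |(0 9 8 7 1 2 3 4)| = 8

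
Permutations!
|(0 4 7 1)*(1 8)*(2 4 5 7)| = 10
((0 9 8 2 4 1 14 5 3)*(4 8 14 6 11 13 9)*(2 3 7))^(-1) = (0 3 8 2 7 5 14 9 13 11 6 1 4)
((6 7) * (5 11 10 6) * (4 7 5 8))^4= (11)(4 7 8)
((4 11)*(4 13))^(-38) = ((4 11 13))^(-38) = (4 11 13)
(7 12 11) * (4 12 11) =[0, 1, 2, 3, 12, 5, 6, 11, 8, 9, 10, 7, 4] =(4 12)(7 11)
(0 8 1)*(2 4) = (0 8 1)(2 4) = [8, 0, 4, 3, 2, 5, 6, 7, 1]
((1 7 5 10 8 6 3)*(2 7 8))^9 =(1 8 6 3)(2 7 5 10)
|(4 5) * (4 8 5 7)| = 2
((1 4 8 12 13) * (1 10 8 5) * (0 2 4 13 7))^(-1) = (0 7 12 8 10 13 1 5 4 2)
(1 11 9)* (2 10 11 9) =(1 9)(2 10 11) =[0, 9, 10, 3, 4, 5, 6, 7, 8, 1, 11, 2]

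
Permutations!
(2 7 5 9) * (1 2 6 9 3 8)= [0, 2, 7, 8, 4, 3, 9, 5, 1, 6]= (1 2 7 5 3 8)(6 9)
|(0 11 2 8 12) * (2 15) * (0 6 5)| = |(0 11 15 2 8 12 6 5)| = 8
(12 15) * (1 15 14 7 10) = (1 15 12 14 7 10) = [0, 15, 2, 3, 4, 5, 6, 10, 8, 9, 1, 11, 14, 13, 7, 12]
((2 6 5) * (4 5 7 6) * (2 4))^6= ((4 5)(6 7))^6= (7)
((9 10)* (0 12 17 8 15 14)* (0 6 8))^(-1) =((0 12 17)(6 8 15 14)(9 10))^(-1) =(0 17 12)(6 14 15 8)(9 10)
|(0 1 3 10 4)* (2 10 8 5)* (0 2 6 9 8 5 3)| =30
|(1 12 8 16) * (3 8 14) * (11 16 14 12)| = |(1 11 16)(3 8 14)| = 3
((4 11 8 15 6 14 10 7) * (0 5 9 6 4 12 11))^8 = (0 11 14)(4 12 6)(5 8 10)(7 9 15)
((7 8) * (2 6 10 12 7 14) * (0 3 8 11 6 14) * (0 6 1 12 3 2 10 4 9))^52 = ((0 2 14 10 3 8 6 4 9)(1 12 7 11))^52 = (0 4 8 10 2 9 6 3 14)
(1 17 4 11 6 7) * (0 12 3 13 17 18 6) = (0 12 3 13 17 4 11)(1 18 6 7) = [12, 18, 2, 13, 11, 5, 7, 1, 8, 9, 10, 0, 3, 17, 14, 15, 16, 4, 6]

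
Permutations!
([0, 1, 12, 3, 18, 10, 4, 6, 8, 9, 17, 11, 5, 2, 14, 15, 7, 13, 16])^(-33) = [0, 1, 10, 3, 16, 13, 18, 4, 8, 9, 2, 11, 17, 5, 14, 15, 6, 12, 7]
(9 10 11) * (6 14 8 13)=(6 14 8 13)(9 10 11)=[0, 1, 2, 3, 4, 5, 14, 7, 13, 10, 11, 9, 12, 6, 8]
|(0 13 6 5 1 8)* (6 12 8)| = 12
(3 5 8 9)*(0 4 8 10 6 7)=(0 4 8 9 3 5 10 6 7)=[4, 1, 2, 5, 8, 10, 7, 0, 9, 3, 6]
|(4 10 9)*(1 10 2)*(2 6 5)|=|(1 10 9 4 6 5 2)|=7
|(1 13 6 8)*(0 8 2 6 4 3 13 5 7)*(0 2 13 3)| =|(0 8 1 5 7 2 6 13 4)| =9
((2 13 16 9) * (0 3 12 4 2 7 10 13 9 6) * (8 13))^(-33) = (0 4 7 13)(2 10 16 3)(6 12 9 8)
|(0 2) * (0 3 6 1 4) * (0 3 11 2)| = |(1 4 3 6)(2 11)| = 4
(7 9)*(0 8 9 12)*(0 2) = [8, 1, 0, 3, 4, 5, 6, 12, 9, 7, 10, 11, 2] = (0 8 9 7 12 2)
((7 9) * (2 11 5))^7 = (2 11 5)(7 9)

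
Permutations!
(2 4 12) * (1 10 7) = [0, 10, 4, 3, 12, 5, 6, 1, 8, 9, 7, 11, 2] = (1 10 7)(2 4 12)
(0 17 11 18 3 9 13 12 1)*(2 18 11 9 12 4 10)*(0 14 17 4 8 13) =(0 4 10 2 18 3 12 1 14 17 9)(8 13) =[4, 14, 18, 12, 10, 5, 6, 7, 13, 0, 2, 11, 1, 8, 17, 15, 16, 9, 3]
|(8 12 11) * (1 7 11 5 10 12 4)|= |(1 7 11 8 4)(5 10 12)|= 15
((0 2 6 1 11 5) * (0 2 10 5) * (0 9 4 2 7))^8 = ((0 10 5 7)(1 11 9 4 2 6))^8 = (1 9 2)(4 6 11)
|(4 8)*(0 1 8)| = |(0 1 8 4)| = 4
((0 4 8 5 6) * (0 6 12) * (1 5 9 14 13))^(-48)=(0 1 9)(4 5 14)(8 12 13)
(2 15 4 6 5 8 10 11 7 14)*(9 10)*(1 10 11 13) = (1 10 13)(2 15 4 6 5 8 9 11 7 14) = [0, 10, 15, 3, 6, 8, 5, 14, 9, 11, 13, 7, 12, 1, 2, 4]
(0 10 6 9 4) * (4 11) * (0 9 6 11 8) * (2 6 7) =(0 10 11 4 9 8)(2 6 7) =[10, 1, 6, 3, 9, 5, 7, 2, 0, 8, 11, 4]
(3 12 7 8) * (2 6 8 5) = (2 6 8 3 12 7 5) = [0, 1, 6, 12, 4, 2, 8, 5, 3, 9, 10, 11, 7]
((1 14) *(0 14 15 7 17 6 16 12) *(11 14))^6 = (0 17 14 16 15)(1 12 7 11 6)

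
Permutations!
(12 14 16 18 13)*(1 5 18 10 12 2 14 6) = (1 5 18 13 2 14 16 10 12 6) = [0, 5, 14, 3, 4, 18, 1, 7, 8, 9, 12, 11, 6, 2, 16, 15, 10, 17, 13]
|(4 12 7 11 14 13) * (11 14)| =|(4 12 7 14 13)| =5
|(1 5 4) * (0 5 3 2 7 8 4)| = 6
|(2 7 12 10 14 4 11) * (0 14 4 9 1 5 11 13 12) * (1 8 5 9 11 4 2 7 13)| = 20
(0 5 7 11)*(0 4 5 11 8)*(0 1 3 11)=[0, 3, 2, 11, 5, 7, 6, 8, 1, 9, 10, 4]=(1 3 11 4 5 7 8)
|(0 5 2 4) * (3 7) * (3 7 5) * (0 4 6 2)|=6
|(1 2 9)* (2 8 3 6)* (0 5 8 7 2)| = |(0 5 8 3 6)(1 7 2 9)| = 20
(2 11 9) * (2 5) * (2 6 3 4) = (2 11 9 5 6 3 4) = [0, 1, 11, 4, 2, 6, 3, 7, 8, 5, 10, 9]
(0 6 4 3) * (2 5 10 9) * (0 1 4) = (0 6)(1 4 3)(2 5 10 9) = [6, 4, 5, 1, 3, 10, 0, 7, 8, 2, 9]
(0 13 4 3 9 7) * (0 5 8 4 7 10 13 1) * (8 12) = (0 1)(3 9 10 13 7 5 12 8 4) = [1, 0, 2, 9, 3, 12, 6, 5, 4, 10, 13, 11, 8, 7]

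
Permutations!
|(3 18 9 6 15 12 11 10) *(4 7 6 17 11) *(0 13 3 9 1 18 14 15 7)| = |(0 13 3 14 15 12 4)(1 18)(6 7)(9 17 11 10)| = 28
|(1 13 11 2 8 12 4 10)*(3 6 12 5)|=11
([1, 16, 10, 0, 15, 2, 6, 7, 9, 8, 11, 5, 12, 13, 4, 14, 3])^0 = (16)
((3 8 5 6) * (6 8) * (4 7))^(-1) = ((3 6)(4 7)(5 8))^(-1) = (3 6)(4 7)(5 8)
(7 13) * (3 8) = (3 8)(7 13) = [0, 1, 2, 8, 4, 5, 6, 13, 3, 9, 10, 11, 12, 7]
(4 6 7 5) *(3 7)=(3 7 5 4 6)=[0, 1, 2, 7, 6, 4, 3, 5]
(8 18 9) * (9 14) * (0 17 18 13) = (0 17 18 14 9 8 13) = [17, 1, 2, 3, 4, 5, 6, 7, 13, 8, 10, 11, 12, 0, 9, 15, 16, 18, 14]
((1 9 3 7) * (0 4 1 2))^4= (0 3 4 7 1 2 9)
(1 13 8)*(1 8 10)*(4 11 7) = (1 13 10)(4 11 7) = [0, 13, 2, 3, 11, 5, 6, 4, 8, 9, 1, 7, 12, 10]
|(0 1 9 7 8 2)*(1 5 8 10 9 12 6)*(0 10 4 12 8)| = 18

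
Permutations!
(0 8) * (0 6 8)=(6 8)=[0, 1, 2, 3, 4, 5, 8, 7, 6]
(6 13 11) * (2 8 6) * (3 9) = (2 8 6 13 11)(3 9) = [0, 1, 8, 9, 4, 5, 13, 7, 6, 3, 10, 2, 12, 11]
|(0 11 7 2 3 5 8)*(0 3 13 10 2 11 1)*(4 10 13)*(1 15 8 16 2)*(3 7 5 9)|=|(0 15 8 7 11 5 16 2 4 10 1)(3 9)|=22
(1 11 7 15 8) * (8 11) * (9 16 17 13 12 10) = (1 8)(7 15 11)(9 16 17 13 12 10) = [0, 8, 2, 3, 4, 5, 6, 15, 1, 16, 9, 7, 10, 12, 14, 11, 17, 13]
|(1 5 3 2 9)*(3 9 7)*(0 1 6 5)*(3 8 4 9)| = |(0 1)(2 7 8 4 9 6 5 3)| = 8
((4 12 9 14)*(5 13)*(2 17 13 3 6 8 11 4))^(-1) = ((2 17 13 5 3 6 8 11 4 12 9 14))^(-1) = (2 14 9 12 4 11 8 6 3 5 13 17)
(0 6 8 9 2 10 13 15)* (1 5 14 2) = [6, 5, 10, 3, 4, 14, 8, 7, 9, 1, 13, 11, 12, 15, 2, 0] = (0 6 8 9 1 5 14 2 10 13 15)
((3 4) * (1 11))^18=((1 11)(3 4))^18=(11)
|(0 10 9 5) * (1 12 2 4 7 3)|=12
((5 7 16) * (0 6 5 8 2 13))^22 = ((0 6 5 7 16 8 2 13))^22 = (0 2 16 5)(6 13 8 7)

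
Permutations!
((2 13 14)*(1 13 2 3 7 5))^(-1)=((1 13 14 3 7 5))^(-1)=(1 5 7 3 14 13)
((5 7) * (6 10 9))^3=((5 7)(6 10 9))^3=(10)(5 7)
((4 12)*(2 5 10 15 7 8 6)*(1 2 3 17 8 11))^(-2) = ((1 2 5 10 15 7 11)(3 17 8 6)(4 12))^(-2) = (1 7 10 2 11 15 5)(3 8)(6 17)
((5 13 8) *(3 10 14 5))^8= ((3 10 14 5 13 8))^8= (3 14 13)(5 8 10)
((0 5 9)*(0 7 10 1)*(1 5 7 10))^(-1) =(0 1 7)(5 10 9)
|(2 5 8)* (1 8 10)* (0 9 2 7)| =8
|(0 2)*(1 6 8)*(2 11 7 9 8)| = 8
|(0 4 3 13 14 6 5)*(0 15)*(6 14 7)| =8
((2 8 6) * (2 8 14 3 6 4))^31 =((2 14 3 6 8 4))^31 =(2 14 3 6 8 4)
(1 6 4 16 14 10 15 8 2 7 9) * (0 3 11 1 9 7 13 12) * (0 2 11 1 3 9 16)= (0 9 16 14 10 15 8 11 3 1 6 4)(2 13 12)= [9, 6, 13, 1, 0, 5, 4, 7, 11, 16, 15, 3, 2, 12, 10, 8, 14]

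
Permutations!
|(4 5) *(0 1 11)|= |(0 1 11)(4 5)|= 6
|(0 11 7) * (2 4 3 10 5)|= 15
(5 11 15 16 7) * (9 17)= [0, 1, 2, 3, 4, 11, 6, 5, 8, 17, 10, 15, 12, 13, 14, 16, 7, 9]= (5 11 15 16 7)(9 17)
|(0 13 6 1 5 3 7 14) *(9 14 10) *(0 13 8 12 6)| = |(0 8 12 6 1 5 3 7 10 9 14 13)| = 12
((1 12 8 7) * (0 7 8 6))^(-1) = ((0 7 1 12 6))^(-1) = (0 6 12 1 7)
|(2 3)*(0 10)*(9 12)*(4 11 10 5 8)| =6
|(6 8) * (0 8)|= 3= |(0 8 6)|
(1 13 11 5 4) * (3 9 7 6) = (1 13 11 5 4)(3 9 7 6) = [0, 13, 2, 9, 1, 4, 3, 6, 8, 7, 10, 5, 12, 11]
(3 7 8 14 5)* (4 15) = (3 7 8 14 5)(4 15) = [0, 1, 2, 7, 15, 3, 6, 8, 14, 9, 10, 11, 12, 13, 5, 4]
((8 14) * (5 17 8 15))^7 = (5 8 15 17 14)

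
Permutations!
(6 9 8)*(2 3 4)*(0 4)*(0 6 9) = (0 4 2 3 6)(8 9) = [4, 1, 3, 6, 2, 5, 0, 7, 9, 8]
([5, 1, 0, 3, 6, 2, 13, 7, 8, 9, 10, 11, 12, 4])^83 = [2, 1, 5, 3, 13, 0, 4, 7, 8, 9, 10, 11, 12, 6]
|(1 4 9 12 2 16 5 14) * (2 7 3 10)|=11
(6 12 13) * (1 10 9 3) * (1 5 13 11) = (1 10 9 3 5 13 6 12 11) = [0, 10, 2, 5, 4, 13, 12, 7, 8, 3, 9, 1, 11, 6]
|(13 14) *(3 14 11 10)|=|(3 14 13 11 10)|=5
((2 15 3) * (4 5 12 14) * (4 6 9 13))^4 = (2 15 3)(4 6 5 9 12 13 14)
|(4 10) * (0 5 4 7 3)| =|(0 5 4 10 7 3)| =6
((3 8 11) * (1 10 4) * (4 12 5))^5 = (12)(3 11 8)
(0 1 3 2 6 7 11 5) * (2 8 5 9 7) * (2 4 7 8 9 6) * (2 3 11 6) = (0 1 11 2 3 9 8 5)(4 7 6) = [1, 11, 3, 9, 7, 0, 4, 6, 5, 8, 10, 2]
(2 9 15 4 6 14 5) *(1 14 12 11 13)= (1 14 5 2 9 15 4 6 12 11 13)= [0, 14, 9, 3, 6, 2, 12, 7, 8, 15, 10, 13, 11, 1, 5, 4]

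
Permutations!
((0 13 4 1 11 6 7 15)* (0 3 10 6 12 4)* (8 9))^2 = (1 12)(3 6 15 10 7)(4 11)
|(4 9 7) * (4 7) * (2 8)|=|(2 8)(4 9)|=2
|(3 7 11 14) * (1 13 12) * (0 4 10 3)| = |(0 4 10 3 7 11 14)(1 13 12)| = 21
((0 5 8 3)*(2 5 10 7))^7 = ((0 10 7 2 5 8 3))^7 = (10)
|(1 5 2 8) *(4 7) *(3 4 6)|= |(1 5 2 8)(3 4 7 6)|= 4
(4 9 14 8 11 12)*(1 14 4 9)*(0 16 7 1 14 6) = (0 16 7 1 6)(4 14 8 11 12 9) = [16, 6, 2, 3, 14, 5, 0, 1, 11, 4, 10, 12, 9, 13, 8, 15, 7]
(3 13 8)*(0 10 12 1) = [10, 0, 2, 13, 4, 5, 6, 7, 3, 9, 12, 11, 1, 8] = (0 10 12 1)(3 13 8)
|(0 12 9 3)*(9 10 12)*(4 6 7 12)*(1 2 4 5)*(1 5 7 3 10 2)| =|(0 9 10 7 12 2 4 6 3)| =9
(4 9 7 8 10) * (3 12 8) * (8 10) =(3 12 10 4 9 7) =[0, 1, 2, 12, 9, 5, 6, 3, 8, 7, 4, 11, 10]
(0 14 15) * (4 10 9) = (0 14 15)(4 10 9) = [14, 1, 2, 3, 10, 5, 6, 7, 8, 4, 9, 11, 12, 13, 15, 0]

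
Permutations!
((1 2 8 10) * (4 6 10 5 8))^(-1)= (1 10 6 4 2)(5 8)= ((1 2 4 6 10)(5 8))^(-1)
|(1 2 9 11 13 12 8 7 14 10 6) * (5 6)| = 12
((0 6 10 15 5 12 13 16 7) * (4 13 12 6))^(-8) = (0 13 7 4 16)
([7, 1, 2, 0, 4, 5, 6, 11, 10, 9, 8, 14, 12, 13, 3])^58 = (0 14 7 3 11)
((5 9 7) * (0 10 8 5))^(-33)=(0 5)(7 8)(9 10)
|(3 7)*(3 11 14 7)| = 3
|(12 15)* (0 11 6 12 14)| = 6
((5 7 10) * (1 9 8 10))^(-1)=(1 7 5 10 8 9)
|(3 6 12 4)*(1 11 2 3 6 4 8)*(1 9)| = 9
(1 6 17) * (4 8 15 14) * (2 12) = [0, 6, 12, 3, 8, 5, 17, 7, 15, 9, 10, 11, 2, 13, 4, 14, 16, 1] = (1 6 17)(2 12)(4 8 15 14)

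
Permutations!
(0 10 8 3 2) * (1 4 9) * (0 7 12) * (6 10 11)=[11, 4, 7, 2, 9, 5, 10, 12, 3, 1, 8, 6, 0]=(0 11 6 10 8 3 2 7 12)(1 4 9)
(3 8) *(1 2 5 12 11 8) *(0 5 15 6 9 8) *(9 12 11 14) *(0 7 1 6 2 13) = (0 5 11 7 1 13)(2 15)(3 6 12 14 9 8) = [5, 13, 15, 6, 4, 11, 12, 1, 3, 8, 10, 7, 14, 0, 9, 2]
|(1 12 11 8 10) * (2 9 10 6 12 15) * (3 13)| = |(1 15 2 9 10)(3 13)(6 12 11 8)| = 20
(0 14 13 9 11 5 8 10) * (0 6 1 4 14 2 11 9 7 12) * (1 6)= (0 2 11 5 8 10 1 4 14 13 7 12)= [2, 4, 11, 3, 14, 8, 6, 12, 10, 9, 1, 5, 0, 7, 13]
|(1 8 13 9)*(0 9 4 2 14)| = 8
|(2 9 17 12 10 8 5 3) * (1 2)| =9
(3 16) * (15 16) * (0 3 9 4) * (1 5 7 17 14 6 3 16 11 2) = (0 16 9 4)(1 5 7 17 14 6 3 15 11 2) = [16, 5, 1, 15, 0, 7, 3, 17, 8, 4, 10, 2, 12, 13, 6, 11, 9, 14]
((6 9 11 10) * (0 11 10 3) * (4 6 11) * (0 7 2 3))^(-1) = (0 11 10 9 6 4)(2 7 3)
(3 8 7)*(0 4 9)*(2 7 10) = (0 4 9)(2 7 3 8 10) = [4, 1, 7, 8, 9, 5, 6, 3, 10, 0, 2]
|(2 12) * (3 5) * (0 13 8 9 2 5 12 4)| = |(0 13 8 9 2 4)(3 12 5)| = 6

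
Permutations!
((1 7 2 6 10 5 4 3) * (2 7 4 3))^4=((1 4 2 6 10 5 3))^4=(1 10 4 5 2 3 6)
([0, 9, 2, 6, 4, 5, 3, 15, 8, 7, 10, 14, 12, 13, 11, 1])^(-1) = (1 15 7 9)(3 6)(11 14)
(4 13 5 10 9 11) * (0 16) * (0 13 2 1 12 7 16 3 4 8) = [3, 12, 1, 4, 2, 10, 6, 16, 0, 11, 9, 8, 7, 5, 14, 15, 13] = (0 3 4 2 1 12 7 16 13 5 10 9 11 8)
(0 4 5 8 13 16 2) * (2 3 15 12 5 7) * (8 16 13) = (0 4 7 2)(3 15 12 5 16) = [4, 1, 0, 15, 7, 16, 6, 2, 8, 9, 10, 11, 5, 13, 14, 12, 3]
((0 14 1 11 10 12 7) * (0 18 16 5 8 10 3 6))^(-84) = ((0 14 1 11 3 6)(5 8 10 12 7 18 16))^(-84) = (18)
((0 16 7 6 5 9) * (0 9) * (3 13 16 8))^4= (0 16)(3 6)(5 13)(7 8)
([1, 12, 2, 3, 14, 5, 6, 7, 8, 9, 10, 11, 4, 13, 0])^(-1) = (0 14 4 12 1)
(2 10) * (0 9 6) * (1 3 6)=(0 9 1 3 6)(2 10)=[9, 3, 10, 6, 4, 5, 0, 7, 8, 1, 2]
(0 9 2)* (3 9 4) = (0 4 3 9 2) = [4, 1, 0, 9, 3, 5, 6, 7, 8, 2]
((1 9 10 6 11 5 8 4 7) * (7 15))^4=((1 9 10 6 11 5 8 4 15 7))^4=(1 11 15 10 8)(4 9 5 7 6)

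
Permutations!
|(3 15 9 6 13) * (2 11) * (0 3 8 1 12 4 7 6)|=|(0 3 15 9)(1 12 4 7 6 13 8)(2 11)|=28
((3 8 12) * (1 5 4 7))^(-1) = ((1 5 4 7)(3 8 12))^(-1) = (1 7 4 5)(3 12 8)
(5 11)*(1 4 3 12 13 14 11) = (1 4 3 12 13 14 11 5) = [0, 4, 2, 12, 3, 1, 6, 7, 8, 9, 10, 5, 13, 14, 11]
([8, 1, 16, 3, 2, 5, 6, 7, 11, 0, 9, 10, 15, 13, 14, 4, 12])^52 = (0 11 9 8 10)(2 12 4 16 15)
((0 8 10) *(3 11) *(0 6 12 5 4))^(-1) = ((0 8 10 6 12 5 4)(3 11))^(-1) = (0 4 5 12 6 10 8)(3 11)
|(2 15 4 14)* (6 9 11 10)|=4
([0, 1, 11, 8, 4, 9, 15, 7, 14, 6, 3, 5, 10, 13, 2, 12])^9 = [0, 1, 8, 12, 4, 2, 5, 7, 10, 11, 15, 14, 6, 13, 3, 9]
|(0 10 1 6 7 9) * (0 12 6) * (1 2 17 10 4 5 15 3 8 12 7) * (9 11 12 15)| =9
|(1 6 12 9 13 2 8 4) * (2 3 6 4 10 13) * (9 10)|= |(1 4)(2 8 9)(3 6 12 10 13)|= 30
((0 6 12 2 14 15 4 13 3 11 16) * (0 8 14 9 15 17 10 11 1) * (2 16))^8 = (0 11)(1 10)(2 6)(3 17)(4 8)(9 12)(13 14)(15 16)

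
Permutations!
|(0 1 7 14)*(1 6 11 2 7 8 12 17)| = |(0 6 11 2 7 14)(1 8 12 17)| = 12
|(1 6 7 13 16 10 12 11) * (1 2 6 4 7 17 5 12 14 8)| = 24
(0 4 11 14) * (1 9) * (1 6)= [4, 9, 2, 3, 11, 5, 1, 7, 8, 6, 10, 14, 12, 13, 0]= (0 4 11 14)(1 9 6)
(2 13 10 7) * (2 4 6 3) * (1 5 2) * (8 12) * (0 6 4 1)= (0 6 3)(1 5 2 13 10 7)(8 12)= [6, 5, 13, 0, 4, 2, 3, 1, 12, 9, 7, 11, 8, 10]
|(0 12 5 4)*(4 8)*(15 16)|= 10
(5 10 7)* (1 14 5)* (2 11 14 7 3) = (1 7)(2 11 14 5 10 3) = [0, 7, 11, 2, 4, 10, 6, 1, 8, 9, 3, 14, 12, 13, 5]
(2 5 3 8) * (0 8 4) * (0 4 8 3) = (0 3 8 2 5) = [3, 1, 5, 8, 4, 0, 6, 7, 2]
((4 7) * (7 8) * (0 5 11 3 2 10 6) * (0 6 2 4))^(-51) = (0 8 3 5 7 4 11)(2 10)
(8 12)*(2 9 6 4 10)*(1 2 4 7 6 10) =(1 2 9 10 4)(6 7)(8 12) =[0, 2, 9, 3, 1, 5, 7, 6, 12, 10, 4, 11, 8]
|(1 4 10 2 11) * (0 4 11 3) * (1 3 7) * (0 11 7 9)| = 10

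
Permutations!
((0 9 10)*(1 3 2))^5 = ((0 9 10)(1 3 2))^5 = (0 10 9)(1 2 3)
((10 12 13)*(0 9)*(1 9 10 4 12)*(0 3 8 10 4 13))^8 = (13)(0 12 4)(1 8 9 10 3)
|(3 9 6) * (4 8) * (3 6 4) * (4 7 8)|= |(3 9 7 8)|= 4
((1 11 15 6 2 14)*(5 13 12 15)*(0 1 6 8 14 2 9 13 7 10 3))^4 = ((0 1 11 5 7 10 3)(6 9 13 12 15 8 14))^4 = (0 7 1 10 11 3 5)(6 15 9 8 13 14 12)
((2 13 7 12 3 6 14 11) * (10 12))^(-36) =(14)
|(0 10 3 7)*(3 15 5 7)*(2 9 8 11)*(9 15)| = |(0 10 9 8 11 2 15 5 7)| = 9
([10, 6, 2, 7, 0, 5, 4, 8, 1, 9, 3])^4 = [8, 10, 2, 6, 7, 5, 3, 4, 0, 9, 1]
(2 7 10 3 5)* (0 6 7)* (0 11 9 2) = (0 6 7 10 3 5)(2 11 9) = [6, 1, 11, 5, 4, 0, 7, 10, 8, 2, 3, 9]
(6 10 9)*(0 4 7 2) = (0 4 7 2)(6 10 9) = [4, 1, 0, 3, 7, 5, 10, 2, 8, 6, 9]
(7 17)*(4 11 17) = (4 11 17 7) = [0, 1, 2, 3, 11, 5, 6, 4, 8, 9, 10, 17, 12, 13, 14, 15, 16, 7]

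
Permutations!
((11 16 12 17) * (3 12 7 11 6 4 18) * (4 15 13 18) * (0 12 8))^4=((0 12 17 6 15 13 18 3 8)(7 11 16))^4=(0 15 8 6 3 17 18 12 13)(7 11 16)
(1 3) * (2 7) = (1 3)(2 7) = [0, 3, 7, 1, 4, 5, 6, 2]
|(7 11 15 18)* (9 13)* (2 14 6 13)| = |(2 14 6 13 9)(7 11 15 18)| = 20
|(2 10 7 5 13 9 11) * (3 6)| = 14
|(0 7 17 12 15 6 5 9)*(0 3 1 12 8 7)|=21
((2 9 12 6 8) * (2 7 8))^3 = ((2 9 12 6)(7 8))^3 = (2 6 12 9)(7 8)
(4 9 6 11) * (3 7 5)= (3 7 5)(4 9 6 11)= [0, 1, 2, 7, 9, 3, 11, 5, 8, 6, 10, 4]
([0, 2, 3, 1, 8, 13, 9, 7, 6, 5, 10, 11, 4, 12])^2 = [0, 3, 1, 2, 6, 12, 5, 7, 9, 13, 10, 11, 8, 4]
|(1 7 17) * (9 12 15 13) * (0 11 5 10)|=12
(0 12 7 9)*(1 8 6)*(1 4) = (0 12 7 9)(1 8 6 4) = [12, 8, 2, 3, 1, 5, 4, 9, 6, 0, 10, 11, 7]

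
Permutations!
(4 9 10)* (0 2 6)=(0 2 6)(4 9 10)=[2, 1, 6, 3, 9, 5, 0, 7, 8, 10, 4]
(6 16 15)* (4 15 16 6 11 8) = [0, 1, 2, 3, 15, 5, 6, 7, 4, 9, 10, 8, 12, 13, 14, 11, 16] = (16)(4 15 11 8)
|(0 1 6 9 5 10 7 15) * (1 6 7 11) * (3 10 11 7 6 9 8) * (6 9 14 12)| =36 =|(0 14 12 6 8 3 10 7 15)(1 9 5 11)|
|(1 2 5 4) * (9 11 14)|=|(1 2 5 4)(9 11 14)|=12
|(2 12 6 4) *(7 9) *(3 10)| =4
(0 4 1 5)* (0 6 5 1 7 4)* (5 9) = [0, 1, 2, 3, 7, 6, 9, 4, 8, 5] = (4 7)(5 6 9)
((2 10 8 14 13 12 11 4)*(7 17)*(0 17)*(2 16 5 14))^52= (0 17 7)(2 10 8)(4 14 11 5 12 16 13)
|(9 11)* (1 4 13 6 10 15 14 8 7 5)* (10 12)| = 22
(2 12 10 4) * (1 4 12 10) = (1 4 2 10 12) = [0, 4, 10, 3, 2, 5, 6, 7, 8, 9, 12, 11, 1]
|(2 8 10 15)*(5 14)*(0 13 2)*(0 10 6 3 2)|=4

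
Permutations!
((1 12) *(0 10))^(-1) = (0 10)(1 12)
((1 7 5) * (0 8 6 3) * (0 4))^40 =(8)(1 7 5)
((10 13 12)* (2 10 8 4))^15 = (2 12)(4 13)(8 10)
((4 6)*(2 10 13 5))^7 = (2 5 13 10)(4 6)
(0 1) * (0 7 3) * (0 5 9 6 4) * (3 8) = (0 1 7 8 3 5 9 6 4) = [1, 7, 2, 5, 0, 9, 4, 8, 3, 6]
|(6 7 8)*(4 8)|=|(4 8 6 7)|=4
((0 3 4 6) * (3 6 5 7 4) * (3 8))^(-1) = ((0 6)(3 8)(4 5 7))^(-1) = (0 6)(3 8)(4 7 5)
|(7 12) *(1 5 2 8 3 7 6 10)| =|(1 5 2 8 3 7 12 6 10)| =9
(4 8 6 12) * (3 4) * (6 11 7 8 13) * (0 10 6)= [10, 1, 2, 4, 13, 5, 12, 8, 11, 9, 6, 7, 3, 0]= (0 10 6 12 3 4 13)(7 8 11)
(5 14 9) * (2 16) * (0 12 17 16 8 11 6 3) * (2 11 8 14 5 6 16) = (0 12 17 2 14 9 6 3)(11 16) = [12, 1, 14, 0, 4, 5, 3, 7, 8, 6, 10, 16, 17, 13, 9, 15, 11, 2]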